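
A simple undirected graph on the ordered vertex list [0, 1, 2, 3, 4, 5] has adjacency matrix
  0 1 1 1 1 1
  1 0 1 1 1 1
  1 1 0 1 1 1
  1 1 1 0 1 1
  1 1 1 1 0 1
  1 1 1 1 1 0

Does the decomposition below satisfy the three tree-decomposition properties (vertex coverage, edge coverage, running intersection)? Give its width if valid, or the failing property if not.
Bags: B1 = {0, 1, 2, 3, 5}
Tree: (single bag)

No — vertex 4 appears in no bag.

A tree decomposition must satisfy three properties: every vertex lies in some bag; for every edge, both endpoints lie together in some bag; and for every vertex, the bags containing it form a connected subtree. Here vertex 4 appears in no bag, so the decomposition is invalid.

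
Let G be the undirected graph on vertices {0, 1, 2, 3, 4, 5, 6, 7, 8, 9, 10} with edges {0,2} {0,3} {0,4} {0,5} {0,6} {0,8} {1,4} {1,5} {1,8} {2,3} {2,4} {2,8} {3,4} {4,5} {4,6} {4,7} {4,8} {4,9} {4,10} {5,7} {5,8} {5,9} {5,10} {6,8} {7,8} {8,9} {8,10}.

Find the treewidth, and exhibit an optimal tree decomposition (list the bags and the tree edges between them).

Treewidth 3.
Bags: B1 = {4, 5, 8, 9}  B2 = {4, 5, 7, 8}  B3 = {0, 4, 5, 8}  B4 = {0, 2, 4, 8}  B5 = {0, 2, 3, 4}  B6 = {4, 5, 8, 10}  B7 = {1, 4, 5, 8}  B8 = {0, 4, 6, 8}
Tree: B1–B2, B1–B3, B3–B4, B4–B5, B3–B6, B1–B7, B3–B8

The largest bag has 4 vertices, giving width 3; this decomposition certifies tw(G) ≤ 3. For the lower bound, the 4 vertices {0, 2, 4, 8} are pairwise adjacent, and any tree decomposition puts a clique entirely inside one bag — forcing width ≥ 3. Therefore the treewidth is 3.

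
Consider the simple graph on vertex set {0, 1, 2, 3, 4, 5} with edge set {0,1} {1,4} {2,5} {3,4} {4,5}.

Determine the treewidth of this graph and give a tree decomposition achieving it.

Every bag has size at most 2, so the width is 2 − 1 = 1 and tw(G) ≤ 1. Since G has at least one edge (e.g. 1–4), it is not an edgeless graph, so tw(G) ≥ 1. The upper and lower bounds meet at 1, so that is the treewidth.

Treewidth 1.
One such decomposition:
Bags: B1 = {1, 4}  B2 = {3, 4}  B3 = {0, 1}  B4 = {4, 5}  B5 = {2, 5}
Tree: B1–B2, B1–B3, B1–B4, B4–B5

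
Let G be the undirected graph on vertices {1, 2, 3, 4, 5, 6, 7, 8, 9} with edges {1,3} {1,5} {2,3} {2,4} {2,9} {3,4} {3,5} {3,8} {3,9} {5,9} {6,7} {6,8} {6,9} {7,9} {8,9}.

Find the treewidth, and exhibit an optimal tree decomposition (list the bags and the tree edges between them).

Every bag has size at most 3, so the width is 3 − 1 = 2 and tw(G) ≤ 2. Conversely, {1, 3, 5} is a clique of size 3, and the vertices of any clique must share a bag in every tree decomposition; so some bag has ≥ 3 vertices and tw(G) ≥ 2. Combining the bounds, tw(G) = 2.

Treewidth 2.
One such decomposition:
Bags: B1 = {3, 8, 9}  B2 = {3, 5, 9}  B3 = {1, 3, 5}  B4 = {2, 3, 9}  B5 = {2, 3, 4}  B6 = {6, 8, 9}  B7 = {6, 7, 9}
Tree: B1–B2, B2–B3, B2–B4, B4–B5, B1–B6, B6–B7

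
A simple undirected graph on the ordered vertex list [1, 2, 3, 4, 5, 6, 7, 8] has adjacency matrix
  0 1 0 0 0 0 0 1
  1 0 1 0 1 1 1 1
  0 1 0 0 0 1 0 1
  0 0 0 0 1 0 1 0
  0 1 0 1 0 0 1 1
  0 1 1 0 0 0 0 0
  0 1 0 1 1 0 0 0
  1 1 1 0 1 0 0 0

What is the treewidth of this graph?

2

A width-2 tree decomposition is:
Bags: B1 = {4, 5, 7}  B2 = {2, 5, 7}  B3 = {2, 5, 8}  B4 = {2, 3, 8}  B5 = {1, 2, 8}  B6 = {2, 3, 6}
Tree: B1–B2, B2–B3, B3–B4, B3–B5, B4–B6
Each bag holds 3 vertices, so the decomposition has width 2, which upper-bounds the treewidth. Conversely, {1, 2, 8} is a clique of size 3, and the vertices of any clique must share a bag in every tree decomposition; so some bag has ≥ 3 vertices and tw(G) ≥ 2. Hence tw(G) = 2 exactly.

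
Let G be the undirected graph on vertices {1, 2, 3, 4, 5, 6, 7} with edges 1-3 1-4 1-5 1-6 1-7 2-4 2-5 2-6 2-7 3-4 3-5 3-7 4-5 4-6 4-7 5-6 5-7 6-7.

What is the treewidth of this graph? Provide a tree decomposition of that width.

Each bag holds 5 vertices, so the decomposition has width 4, which upper-bounds the treewidth. On the other hand G contains the 5-clique {1, 3, 4, 5, 7}. A clique must lie in a single bag of any decomposition, so no decomposition can have width below 4. Hence tw(G) = 4 exactly.

Treewidth 4.
One optimal decomposition is:
Bags: B1 = {1, 4, 5, 6, 7}  B2 = {2, 4, 5, 6, 7}  B3 = {1, 3, 4, 5, 7}
Tree: B1–B2, B1–B3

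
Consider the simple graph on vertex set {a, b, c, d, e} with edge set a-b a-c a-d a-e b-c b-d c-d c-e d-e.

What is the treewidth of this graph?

A width-3 tree decomposition is:
Bags: B1 = {a, b, c, d}  B2 = {a, c, d, e}
Tree: B1–B2
Each bag holds 4 vertices, so the decomposition has width 3, which upper-bounds the treewidth. For the lower bound, the 4 vertices {a, c, d, e} are pairwise adjacent, and any tree decomposition puts a clique entirely inside one bag — forcing width ≥ 3. The upper and lower bounds meet at 3, so that is the treewidth.

3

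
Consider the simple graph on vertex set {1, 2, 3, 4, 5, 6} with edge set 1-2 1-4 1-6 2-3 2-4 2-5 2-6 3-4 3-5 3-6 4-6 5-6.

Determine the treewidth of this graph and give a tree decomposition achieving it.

Treewidth 3.
Bags: B1 = {2, 3, 4, 6}  B2 = {2, 3, 5, 6}  B3 = {1, 2, 4, 6}
Tree: B1–B2, B1–B3

Each bag holds 4 vertices, so the decomposition has width 3, which upper-bounds the treewidth. On the other hand G contains the 4-clique {1, 2, 4, 6}. A clique must lie in a single bag of any decomposition, so no decomposition can have width below 3. Hence tw(G) = 3 exactly.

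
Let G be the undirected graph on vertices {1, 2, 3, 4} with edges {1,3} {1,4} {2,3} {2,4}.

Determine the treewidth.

2

A width-2 tree decomposition is:
Bags: B1 = {1, 2, 4}  B2 = {1, 2, 3}
Tree: B1–B2
Each bag holds 3 vertices, so the decomposition has width 2, which upper-bounds the treewidth. Since 1–4–2–3–1 is a cycle in G, G is not acyclic. Forests are exactly the graphs of treewidth ≤ 1, so tw(G) ≥ 2. Therefore the treewidth is 2.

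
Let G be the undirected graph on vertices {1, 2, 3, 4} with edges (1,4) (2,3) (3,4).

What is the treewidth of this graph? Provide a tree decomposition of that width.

Treewidth 1.
Bags: B1 = {1, 4}  B2 = {3, 4}  B3 = {2, 3}
Tree: B1–B2, B2–B3

The largest bag has 2 vertices, giving width 1; this decomposition certifies tw(G) ≤ 1. Any graph with an edge has treewidth ≥ 1, and G has the edge 1–4. Therefore the treewidth is 1.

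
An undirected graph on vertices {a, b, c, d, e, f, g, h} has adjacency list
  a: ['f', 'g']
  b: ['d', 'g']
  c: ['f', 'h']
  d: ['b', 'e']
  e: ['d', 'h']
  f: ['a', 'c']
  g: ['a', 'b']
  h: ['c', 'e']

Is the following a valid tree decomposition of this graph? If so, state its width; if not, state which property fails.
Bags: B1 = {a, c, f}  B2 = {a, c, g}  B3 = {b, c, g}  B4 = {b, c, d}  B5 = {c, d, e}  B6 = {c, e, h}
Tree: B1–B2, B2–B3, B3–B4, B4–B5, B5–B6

Yes; width 2.

Every vertex of G appears in some bag (union = {a, b, c, d, e, f, g, h}); every edge is covered by a bag; and for each vertex v the set of bags containing v is connected in the bag tree. The decomposition is therefore valid. The largest bag has 3 vertices, so the width is 2.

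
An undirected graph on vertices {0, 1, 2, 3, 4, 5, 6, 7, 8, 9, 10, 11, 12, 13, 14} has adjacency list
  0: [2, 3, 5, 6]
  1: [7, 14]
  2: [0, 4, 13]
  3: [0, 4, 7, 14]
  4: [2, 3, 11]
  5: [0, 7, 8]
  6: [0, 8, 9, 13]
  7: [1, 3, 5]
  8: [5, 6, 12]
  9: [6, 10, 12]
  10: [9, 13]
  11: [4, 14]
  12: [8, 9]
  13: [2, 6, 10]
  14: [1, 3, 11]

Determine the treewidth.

3

A width-3 tree decomposition is:
Bags: B1 = {9, 10, 12, 13}  B2 = {6, 9, 12, 13}  B3 = {6, 8, 12, 13}  B4 = {2, 6, 8, 13}  B5 = {0, 2, 6, 8}  B6 = {0, 2, 5, 8}  B7 = {0, 2, 4, 5}  B8 = {0, 3, 4, 5}  B9 = {3, 4, 5, 7}  B10 = {3, 4, 7, 11}  B11 = {3, 7, 11, 14}  B12 = {1, 7, 11, 14}
Tree: B1–B2, B2–B3, B3–B4, B4–B5, B5–B6, B6–B7, B7–B8, B8–B9, B9–B10, B10–B11, B11–B12
Each bag holds 4 vertices, so the decomposition has width 3, which upper-bounds the treewidth. For the lower bound: the 4 vertex sets {9,10,12}, {13}, {6}, {0,2,5,8} are disjoint, each induces a connected subgraph, and every pair is joined by at least one edge of G. Contracting each set to a single vertex therefore yields K_{4} as a minor, and since treewidth is minor-monotone, tw(G) ≥ tw(K_{4}) = 3. Combining the bounds, tw(G) = 3.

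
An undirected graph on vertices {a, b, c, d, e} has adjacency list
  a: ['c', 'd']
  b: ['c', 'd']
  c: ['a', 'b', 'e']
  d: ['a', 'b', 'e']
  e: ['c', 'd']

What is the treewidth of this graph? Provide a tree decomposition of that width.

Every bag has size at most 3, so the width is 3 − 1 = 2 and tw(G) ≤ 2. Since d–a–c–b–d is a cycle in G, G is not acyclic. Forests are exactly the graphs of treewidth ≤ 1, so tw(G) ≥ 2. Hence tw(G) = 2 exactly.

Treewidth 2.
Bags: B1 = {a, c, d}  B2 = {b, c, d}  B3 = {c, d, e}
Tree: B1–B2, B2–B3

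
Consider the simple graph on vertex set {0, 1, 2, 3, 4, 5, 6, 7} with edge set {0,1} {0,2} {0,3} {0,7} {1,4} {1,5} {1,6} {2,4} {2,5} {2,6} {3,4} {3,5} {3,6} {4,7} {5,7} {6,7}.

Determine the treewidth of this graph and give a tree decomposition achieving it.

Treewidth 4.
Bags: B1 = {1, 2, 3, 5, 7}  B2 = {1, 2, 3, 4, 7}  B3 = {0, 1, 2, 3, 7}  B4 = {1, 2, 3, 6, 7}
Tree: B1–B2, B2–B3, B3–B4

Every bag has size at most 5, so the width is 5 − 1 = 4 and tw(G) ≤ 4. For the lower bound: the 5 vertex sets {2,5}, {4,7}, {0,1}, {3}, {6} are disjoint, each induces a connected subgraph, and every pair is joined by at least one edge of G. Contracting each set to a single vertex therefore yields K_{5} as a minor, and since treewidth is minor-monotone, tw(G) ≥ tw(K_{5}) = 4. Hence tw(G) = 4 exactly.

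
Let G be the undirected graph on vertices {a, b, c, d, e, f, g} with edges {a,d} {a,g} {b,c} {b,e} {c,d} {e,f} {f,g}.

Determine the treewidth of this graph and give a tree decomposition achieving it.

Each bag holds 3 vertices, so the decomposition has width 2, which upper-bounds the treewidth. The edges d–c–b–e–f–g–a–d form a cycle, so G is not a tree and its treewidth is at least 2. Therefore the treewidth is 2.

Treewidth 2.
One such decomposition:
Bags: B1 = {b, c, d}  B2 = {b, d, e}  B3 = {d, e, f}  B4 = {d, f, g}  B5 = {a, d, g}
Tree: B1–B2, B2–B3, B3–B4, B4–B5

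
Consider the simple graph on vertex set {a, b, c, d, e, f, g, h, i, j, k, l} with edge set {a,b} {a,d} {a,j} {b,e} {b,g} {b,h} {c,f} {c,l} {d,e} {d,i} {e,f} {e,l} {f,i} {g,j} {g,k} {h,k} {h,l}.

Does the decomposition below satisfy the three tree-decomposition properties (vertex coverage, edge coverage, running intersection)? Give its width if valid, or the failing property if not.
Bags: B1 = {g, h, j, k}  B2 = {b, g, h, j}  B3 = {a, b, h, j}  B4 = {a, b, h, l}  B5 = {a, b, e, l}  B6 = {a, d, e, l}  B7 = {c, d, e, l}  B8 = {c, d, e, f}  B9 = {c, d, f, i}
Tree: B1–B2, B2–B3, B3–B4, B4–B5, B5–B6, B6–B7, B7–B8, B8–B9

Yes; width 3.

Vertex coverage: the bags together contain {a, b, c, d, e, f, g, h, i, j, k, l}, the full vertex set. Edge coverage: each edge of G has both endpoints in at least one bag. Running intersection: for every vertex, the bags containing it form a connected subtree. All three properties hold, so this is a valid tree decomposition of width max|bag| − 1 = 3, and hence tw(G) ≤ 3.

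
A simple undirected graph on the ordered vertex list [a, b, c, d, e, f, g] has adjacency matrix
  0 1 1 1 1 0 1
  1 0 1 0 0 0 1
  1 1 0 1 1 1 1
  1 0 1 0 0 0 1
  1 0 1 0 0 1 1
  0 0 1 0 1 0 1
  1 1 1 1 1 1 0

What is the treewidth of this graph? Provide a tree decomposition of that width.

Treewidth 3.
One optimal decomposition is:
Bags: B1 = {a, c, d, g}  B2 = {a, c, e, g}  B3 = {a, b, c, g}  B4 = {c, e, f, g}
Tree: B1–B2, B1–B3, B2–B4

Each bag holds 4 vertices, so the decomposition has width 3, which upper-bounds the treewidth. Conversely, {a, c, d, g} is a clique of size 4, and the vertices of any clique must share a bag in every tree decomposition; so some bag has ≥ 4 vertices and tw(G) ≥ 3. Combining the bounds, tw(G) = 3.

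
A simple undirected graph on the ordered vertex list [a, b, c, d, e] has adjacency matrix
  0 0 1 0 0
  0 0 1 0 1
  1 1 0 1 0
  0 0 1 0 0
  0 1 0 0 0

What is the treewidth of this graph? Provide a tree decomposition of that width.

Each bag holds 2 vertices, so the decomposition has width 1, which upper-bounds the treewidth. Since G has at least one edge (e.g. b–c), it is not an edgeless graph, so tw(G) ≥ 1. Therefore the treewidth is 1.

Treewidth 1.
One optimal decomposition is:
Bags: B1 = {b, c}  B2 = {a, c}  B3 = {b, e}  B4 = {c, d}
Tree: B1–B2, B1–B3, B2–B4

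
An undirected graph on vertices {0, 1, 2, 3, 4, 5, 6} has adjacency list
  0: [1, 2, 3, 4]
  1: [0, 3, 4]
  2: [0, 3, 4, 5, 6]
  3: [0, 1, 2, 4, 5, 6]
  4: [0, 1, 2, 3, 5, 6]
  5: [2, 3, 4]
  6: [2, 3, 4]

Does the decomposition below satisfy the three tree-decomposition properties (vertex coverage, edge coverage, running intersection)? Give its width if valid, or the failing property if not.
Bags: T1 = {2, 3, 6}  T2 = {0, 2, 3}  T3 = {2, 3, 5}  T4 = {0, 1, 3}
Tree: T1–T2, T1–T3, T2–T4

A tree decomposition must satisfy three properties: every vertex lies in some bag; for every edge, both endpoints lie together in some bag; and for every vertex, the bags containing it form a connected subtree. Here vertex 4 appears in no bag, so the decomposition is invalid.

No — vertex 4 appears in no bag.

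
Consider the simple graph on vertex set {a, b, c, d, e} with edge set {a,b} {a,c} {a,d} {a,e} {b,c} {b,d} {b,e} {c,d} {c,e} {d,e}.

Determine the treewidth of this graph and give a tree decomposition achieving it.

Treewidth 4.
One such decomposition:
Bags: B1 = {a, b, c, d, e}
Tree: (single bag)

With just one bag of size 5, the width is 5 − 1 = 4, so tw(G) ≤ 4. On the other hand G contains the 5-clique {a, b, c, d, e}. A clique must lie in a single bag of any decomposition, so no decomposition can have width below 4. The upper and lower bounds meet at 4, so that is the treewidth.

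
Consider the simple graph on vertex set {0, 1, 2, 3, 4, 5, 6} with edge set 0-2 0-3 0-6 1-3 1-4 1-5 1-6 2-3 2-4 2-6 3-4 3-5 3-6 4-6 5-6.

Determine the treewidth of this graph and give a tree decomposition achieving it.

Each bag holds 4 vertices, so the decomposition has width 3, which upper-bounds the treewidth. For the lower bound, the 4 vertices {0, 2, 3, 6} are pairwise adjacent, and any tree decomposition puts a clique entirely inside one bag — forcing width ≥ 3. Therefore the treewidth is 3.

Treewidth 3.
Bags: B1 = {1, 3, 4, 6}  B2 = {2, 3, 4, 6}  B3 = {0, 2, 3, 6}  B4 = {1, 3, 5, 6}
Tree: B1–B2, B2–B3, B1–B4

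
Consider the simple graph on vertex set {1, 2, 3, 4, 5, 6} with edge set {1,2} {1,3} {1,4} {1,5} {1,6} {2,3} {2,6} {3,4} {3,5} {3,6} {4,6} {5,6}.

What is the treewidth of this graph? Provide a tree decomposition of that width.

Treewidth 3.
One such decomposition:
Bags: B1 = {1, 3, 4, 6}  B2 = {1, 3, 5, 6}  B3 = {1, 2, 3, 6}
Tree: B1–B2, B2–B3

The largest bag has 4 vertices, giving width 3; this decomposition certifies tw(G) ≤ 3. For the lower bound, the 4 vertices {1, 2, 3, 6} are pairwise adjacent, and any tree decomposition puts a clique entirely inside one bag — forcing width ≥ 3. Hence tw(G) = 3 exactly.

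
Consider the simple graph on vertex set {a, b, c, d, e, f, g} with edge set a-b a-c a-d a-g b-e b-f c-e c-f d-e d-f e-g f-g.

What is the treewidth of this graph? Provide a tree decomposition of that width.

Treewidth 3.
One optimal decomposition is:
Bags: B1 = {a, b, e, f}  B2 = {a, d, e, f}  B3 = {a, c, e, f}  B4 = {a, e, f, g}
Tree: B1–B2, B2–B3, B3–B4

Each bag holds 4 vertices, so the decomposition has width 3, which upper-bounds the treewidth. For the lower bound: the 4 vertex sets {a,b}, {d,f}, {e}, {c} are disjoint, each induces a connected subgraph, and every pair is joined by at least one edge of G. Contracting each set to a single vertex therefore yields K_{4} as a minor, and since treewidth is minor-monotone, tw(G) ≥ tw(K_{4}) = 3. The upper and lower bounds meet at 3, so that is the treewidth.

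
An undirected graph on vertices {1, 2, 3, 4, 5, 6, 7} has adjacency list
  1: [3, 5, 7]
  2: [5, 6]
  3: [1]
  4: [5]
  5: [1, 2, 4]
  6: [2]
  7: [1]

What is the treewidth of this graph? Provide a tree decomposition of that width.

Treewidth 1.
One optimal decomposition is:
Bags: B1 = {1, 5}  B2 = {4, 5}  B3 = {1, 3}  B4 = {1, 7}  B5 = {2, 5}  B6 = {2, 6}
Tree: B1–B2, B1–B3, B1–B4, B1–B5, B5–B6

Each bag holds 2 vertices, so the decomposition has width 1, which upper-bounds the treewidth. Any graph with an edge has treewidth ≥ 1, and G has the edge 1–5. Therefore the treewidth is 1.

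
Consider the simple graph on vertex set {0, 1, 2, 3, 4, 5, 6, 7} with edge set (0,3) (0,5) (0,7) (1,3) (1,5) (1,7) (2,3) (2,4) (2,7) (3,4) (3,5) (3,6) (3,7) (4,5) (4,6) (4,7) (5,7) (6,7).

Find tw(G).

A width-3 tree decomposition is:
Bags: B1 = {2, 3, 4, 7}  B2 = {3, 4, 6, 7}  B3 = {3, 4, 5, 7}  B4 = {1, 3, 5, 7}  B5 = {0, 3, 5, 7}
Tree: B1–B2, B2–B3, B3–B4, B4–B5
Each bag holds 4 vertices, so the decomposition has width 3, which upper-bounds the treewidth. For the lower bound, the 4 vertices {0, 3, 5, 7} are pairwise adjacent, and any tree decomposition puts a clique entirely inside one bag — forcing width ≥ 3. The upper and lower bounds meet at 3, so that is the treewidth.

3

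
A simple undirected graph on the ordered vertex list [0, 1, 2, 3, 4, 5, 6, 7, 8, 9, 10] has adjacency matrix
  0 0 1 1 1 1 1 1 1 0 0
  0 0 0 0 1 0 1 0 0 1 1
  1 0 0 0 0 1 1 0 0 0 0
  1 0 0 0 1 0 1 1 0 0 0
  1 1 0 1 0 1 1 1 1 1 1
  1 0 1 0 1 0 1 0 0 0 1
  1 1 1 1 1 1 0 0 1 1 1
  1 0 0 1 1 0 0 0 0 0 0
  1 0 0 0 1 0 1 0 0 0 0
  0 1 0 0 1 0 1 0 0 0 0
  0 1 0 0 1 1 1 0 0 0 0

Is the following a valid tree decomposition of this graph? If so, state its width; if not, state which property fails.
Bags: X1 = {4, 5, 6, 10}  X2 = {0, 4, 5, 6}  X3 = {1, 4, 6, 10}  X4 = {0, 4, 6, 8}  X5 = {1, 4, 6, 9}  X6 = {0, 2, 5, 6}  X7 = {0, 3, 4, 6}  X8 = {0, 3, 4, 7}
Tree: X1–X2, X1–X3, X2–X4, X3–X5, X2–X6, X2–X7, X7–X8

Yes; width 3.

Every vertex of G appears in some bag (union = {0, 1, 2, 3, 4, 5, 6, 7, 8, 9, 10}); every edge is covered by a bag; and for each vertex v the set of bags containing v is connected in the bag tree. The decomposition is therefore valid. The largest bag has 4 vertices, so the width is 3.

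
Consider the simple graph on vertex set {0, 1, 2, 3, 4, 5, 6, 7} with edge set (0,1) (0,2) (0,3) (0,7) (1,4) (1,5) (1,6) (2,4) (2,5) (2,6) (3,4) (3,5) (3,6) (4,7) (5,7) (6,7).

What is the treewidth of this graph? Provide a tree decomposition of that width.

Every bag has size at most 5, so the width is 5 − 1 = 4 and tw(G) ≤ 4. For the lower bound: the 5 vertex sets {4,7}, {2,5}, {0,3}, {6}, {1} are disjoint, each induces a connected subgraph, and every pair is joined by at least one edge of G. Contracting each set to a single vertex therefore yields K_{5} as a minor, and since treewidth is minor-monotone, tw(G) ≥ tw(K_{5}) = 4. Hence tw(G) = 4 exactly.

Treewidth 4.
One optimal decomposition is:
Bags: B1 = {0, 4, 5, 6, 7}  B2 = {0, 2, 4, 5, 6}  B3 = {0, 3, 4, 5, 6}  B4 = {0, 1, 4, 5, 6}
Tree: B1–B2, B2–B3, B3–B4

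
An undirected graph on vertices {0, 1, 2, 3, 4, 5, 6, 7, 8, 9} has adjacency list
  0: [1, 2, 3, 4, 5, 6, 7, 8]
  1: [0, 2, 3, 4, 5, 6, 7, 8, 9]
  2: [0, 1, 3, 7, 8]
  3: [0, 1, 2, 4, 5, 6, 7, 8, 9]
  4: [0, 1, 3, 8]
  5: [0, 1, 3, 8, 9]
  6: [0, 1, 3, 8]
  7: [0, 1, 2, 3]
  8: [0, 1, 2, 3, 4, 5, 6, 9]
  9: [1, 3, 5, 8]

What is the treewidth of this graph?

A width-4 tree decomposition is:
Bags: B1 = {0, 1, 3, 5, 8}  B2 = {1, 3, 5, 8, 9}  B3 = {0, 1, 2, 3, 8}  B4 = {0, 1, 3, 6, 8}  B5 = {0, 1, 2, 3, 7}  B6 = {0, 1, 3, 4, 8}
Tree: B1–B2, B1–B3, B1–B4, B3–B5, B1–B6
Every bag has size at most 5, so the width is 5 − 1 = 4 and tw(G) ≤ 4. For the lower bound, the 5 vertices {0, 1, 2, 3, 8} are pairwise adjacent, and any tree decomposition puts a clique entirely inside one bag — forcing width ≥ 4. Combining the bounds, tw(G) = 4.

4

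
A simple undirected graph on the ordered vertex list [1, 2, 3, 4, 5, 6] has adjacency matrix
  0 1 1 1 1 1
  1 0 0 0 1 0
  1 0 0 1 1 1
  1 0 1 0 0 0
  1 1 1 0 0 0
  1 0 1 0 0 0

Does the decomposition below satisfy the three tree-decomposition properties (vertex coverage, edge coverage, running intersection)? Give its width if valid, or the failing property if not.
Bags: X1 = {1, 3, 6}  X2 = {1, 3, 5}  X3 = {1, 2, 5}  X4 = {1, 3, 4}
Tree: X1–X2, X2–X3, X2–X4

Every vertex of G appears in some bag (union = {1, 2, 3, 4, 5, 6}); every edge is covered by a bag; and for each vertex v the set of bags containing v is connected in the bag tree. The decomposition is therefore valid. The largest bag has 3 vertices, so the width is 2.

Yes; width 2.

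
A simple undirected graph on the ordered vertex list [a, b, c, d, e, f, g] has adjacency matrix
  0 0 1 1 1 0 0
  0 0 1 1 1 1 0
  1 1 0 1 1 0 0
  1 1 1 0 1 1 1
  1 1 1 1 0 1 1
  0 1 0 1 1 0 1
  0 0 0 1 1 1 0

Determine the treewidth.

3

A width-3 tree decomposition is:
Bags: B1 = {b, c, d, e}  B2 = {a, c, d, e}  B3 = {b, d, e, f}  B4 = {d, e, f, g}
Tree: B1–B2, B1–B3, B3–B4
The largest bag has 4 vertices, giving width 3; this decomposition certifies tw(G) ≤ 3. On the other hand G contains the 4-clique {a, c, d, e}. A clique must lie in a single bag of any decomposition, so no decomposition can have width below 3. The upper and lower bounds meet at 3, so that is the treewidth.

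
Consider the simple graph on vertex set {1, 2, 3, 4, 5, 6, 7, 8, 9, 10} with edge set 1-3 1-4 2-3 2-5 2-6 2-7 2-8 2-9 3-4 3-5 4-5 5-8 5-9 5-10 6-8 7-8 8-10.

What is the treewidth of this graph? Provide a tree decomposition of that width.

Treewidth 2.
One such decomposition:
Bags: B1 = {2, 5, 9}  B2 = {2, 3, 5}  B3 = {3, 4, 5}  B4 = {2, 5, 8}  B5 = {2, 7, 8}  B6 = {5, 8, 10}  B7 = {1, 3, 4}  B8 = {2, 6, 8}
Tree: B1–B2, B2–B3, B2–B4, B4–B5, B4–B6, B3–B7, B5–B8

The largest bag has 3 vertices, giving width 2; this decomposition certifies tw(G) ≤ 2. For the lower bound, the 3 vertices {1, 3, 4} are pairwise adjacent, and any tree decomposition puts a clique entirely inside one bag — forcing width ≥ 2. Combining the bounds, tw(G) = 2.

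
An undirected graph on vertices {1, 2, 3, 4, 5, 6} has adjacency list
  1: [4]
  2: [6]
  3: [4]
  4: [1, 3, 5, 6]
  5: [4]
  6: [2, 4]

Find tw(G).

A width-1 tree decomposition is:
Bags: B1 = {1, 4}  B2 = {4, 6}  B3 = {2, 6}  B4 = {4, 5}  B5 = {3, 4}
Tree: B1–B2, B2–B3, B2–B4, B2–B5
Every bag has size at most 2, so the width is 2 − 1 = 1 and tw(G) ≤ 1. Any graph with an edge has treewidth ≥ 1, and G has the edge 4–1. The upper and lower bounds meet at 1, so that is the treewidth.

1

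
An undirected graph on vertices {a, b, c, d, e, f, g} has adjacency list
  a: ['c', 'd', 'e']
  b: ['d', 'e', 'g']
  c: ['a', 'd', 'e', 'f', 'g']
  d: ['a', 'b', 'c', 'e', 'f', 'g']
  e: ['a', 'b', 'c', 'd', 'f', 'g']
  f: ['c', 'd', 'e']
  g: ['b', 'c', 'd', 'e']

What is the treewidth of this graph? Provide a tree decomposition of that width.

The largest bag has 4 vertices, giving width 3; this decomposition certifies tw(G) ≤ 3. Conversely, {c, d, e, g} is a clique of size 4, and the vertices of any clique must share a bag in every tree decomposition; so some bag has ≥ 4 vertices and tw(G) ≥ 3. The upper and lower bounds meet at 3, so that is the treewidth.

Treewidth 3.
One optimal decomposition is:
Bags: B1 = {c, d, e, f}  B2 = {c, d, e, g}  B3 = {b, d, e, g}  B4 = {a, c, d, e}
Tree: B1–B2, B2–B3, B1–B4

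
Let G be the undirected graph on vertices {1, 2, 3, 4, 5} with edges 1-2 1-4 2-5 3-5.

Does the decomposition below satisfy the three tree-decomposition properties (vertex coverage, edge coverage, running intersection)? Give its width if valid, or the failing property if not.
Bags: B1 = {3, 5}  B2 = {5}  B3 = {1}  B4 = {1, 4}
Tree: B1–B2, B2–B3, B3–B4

No — vertex 2 appears in no bag.

A tree decomposition must satisfy three properties: every vertex lies in some bag; for every edge, both endpoints lie together in some bag; and for every vertex, the bags containing it form a connected subtree. Here vertex 2 appears in no bag, so the decomposition is invalid.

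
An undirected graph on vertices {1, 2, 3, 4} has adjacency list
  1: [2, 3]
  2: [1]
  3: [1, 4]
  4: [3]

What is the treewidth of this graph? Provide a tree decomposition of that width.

The largest bag has 2 vertices, giving width 1; this decomposition certifies tw(G) ≤ 1. Any graph with an edge has treewidth ≥ 1, and G has the edge 4–3. Therefore the treewidth is 1.

Treewidth 1.
One such decomposition:
Bags: B1 = {3, 4}  B2 = {1, 3}  B3 = {1, 2}
Tree: B1–B2, B2–B3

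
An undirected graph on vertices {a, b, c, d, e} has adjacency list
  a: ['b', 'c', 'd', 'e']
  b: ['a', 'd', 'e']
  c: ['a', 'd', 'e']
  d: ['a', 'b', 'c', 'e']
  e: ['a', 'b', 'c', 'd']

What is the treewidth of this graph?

A width-3 tree decomposition is:
Bags: B1 = {a, c, d, e}  B2 = {a, b, d, e}
Tree: B1–B2
Each bag holds 4 vertices, so the decomposition has width 3, which upper-bounds the treewidth. For the lower bound, the 4 vertices {a, c, d, e} are pairwise adjacent, and any tree decomposition puts a clique entirely inside one bag — forcing width ≥ 3. The upper and lower bounds meet at 3, so that is the treewidth.

3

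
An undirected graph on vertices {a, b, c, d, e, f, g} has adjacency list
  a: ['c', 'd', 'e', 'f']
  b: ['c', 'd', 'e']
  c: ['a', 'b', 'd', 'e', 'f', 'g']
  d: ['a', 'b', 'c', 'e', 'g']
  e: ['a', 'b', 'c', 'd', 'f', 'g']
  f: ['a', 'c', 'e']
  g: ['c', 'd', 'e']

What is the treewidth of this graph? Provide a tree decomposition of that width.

Treewidth 3.
Bags: B1 = {b, c, d, e}  B2 = {a, c, d, e}  B3 = {a, c, e, f}  B4 = {c, d, e, g}
Tree: B1–B2, B2–B3, B2–B4

Every bag has size at most 4, so the width is 4 − 1 = 3 and tw(G) ≤ 3. On the other hand G contains the 4-clique {c, d, e, g}. A clique must lie in a single bag of any decomposition, so no decomposition can have width below 3. Therefore the treewidth is 3.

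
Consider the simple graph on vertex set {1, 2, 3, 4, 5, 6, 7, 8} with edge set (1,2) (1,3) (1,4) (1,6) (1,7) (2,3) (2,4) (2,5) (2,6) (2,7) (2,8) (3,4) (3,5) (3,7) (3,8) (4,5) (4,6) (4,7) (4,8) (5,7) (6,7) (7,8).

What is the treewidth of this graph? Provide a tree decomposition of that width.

Each bag holds 5 vertices, so the decomposition has width 4, which upper-bounds the treewidth. Conversely, {2, 3, 4, 7, 8} is a clique of size 5, and the vertices of any clique must share a bag in every tree decomposition; so some bag has ≥ 5 vertices and tw(G) ≥ 4. Combining the bounds, tw(G) = 4.

Treewidth 4.
One such decomposition:
Bags: B1 = {1, 2, 4, 6, 7}  B2 = {1, 2, 3, 4, 7}  B3 = {2, 3, 4, 7, 8}  B4 = {2, 3, 4, 5, 7}
Tree: B1–B2, B2–B3, B2–B4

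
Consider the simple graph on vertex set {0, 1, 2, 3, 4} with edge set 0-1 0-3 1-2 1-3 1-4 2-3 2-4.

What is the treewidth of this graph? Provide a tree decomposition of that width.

The largest bag has 3 vertices, giving width 2; this decomposition certifies tw(G) ≤ 2. For the lower bound, the 3 vertices {0, 1, 3} are pairwise adjacent, and any tree decomposition puts a clique entirely inside one bag — forcing width ≥ 2. Combining the bounds, tw(G) = 2.

Treewidth 2.
Bags: B1 = {1, 2, 3}  B2 = {0, 1, 3}  B3 = {1, 2, 4}
Tree: B1–B2, B1–B3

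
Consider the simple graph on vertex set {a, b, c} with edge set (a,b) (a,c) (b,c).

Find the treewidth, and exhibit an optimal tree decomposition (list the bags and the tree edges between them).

Treewidth 2.
Bags: B1 = {a, b, c}
Tree: (single bag)

With just one bag of size 3, the width is 3 − 1 = 2, so tw(G) ≤ 2. On the other hand G contains the 3-clique {a, b, c}. A clique must lie in a single bag of any decomposition, so no decomposition can have width below 2. Therefore the treewidth is 2.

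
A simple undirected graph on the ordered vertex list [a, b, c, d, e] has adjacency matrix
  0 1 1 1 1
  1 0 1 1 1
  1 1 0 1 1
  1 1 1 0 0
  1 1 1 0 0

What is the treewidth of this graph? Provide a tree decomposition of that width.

Treewidth 3.
One optimal decomposition is:
Bags: B1 = {a, b, c, e}  B2 = {a, b, c, d}
Tree: B1–B2

Every bag has size at most 4, so the width is 4 − 1 = 3 and tw(G) ≤ 3. For the lower bound, the 4 vertices {a, b, c, d} are pairwise adjacent, and any tree decomposition puts a clique entirely inside one bag — forcing width ≥ 3. The upper and lower bounds meet at 3, so that is the treewidth.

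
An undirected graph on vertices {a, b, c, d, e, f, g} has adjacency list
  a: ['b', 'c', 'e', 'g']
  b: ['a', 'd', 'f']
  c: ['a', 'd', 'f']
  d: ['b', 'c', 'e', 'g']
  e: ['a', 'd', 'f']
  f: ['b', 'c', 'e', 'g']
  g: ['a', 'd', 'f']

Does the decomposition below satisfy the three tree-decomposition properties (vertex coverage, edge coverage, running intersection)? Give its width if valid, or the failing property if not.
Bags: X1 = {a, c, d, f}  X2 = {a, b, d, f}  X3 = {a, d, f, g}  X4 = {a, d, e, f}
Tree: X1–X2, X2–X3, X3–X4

Yes; width 3.

Vertex coverage: the bags together contain {a, b, c, d, e, f, g}, the full vertex set. Edge coverage: each edge of G has both endpoints in at least one bag. Running intersection: for every vertex, the bags containing it form a connected subtree. All three properties hold, so this is a valid tree decomposition of width max|bag| − 1 = 3, and hence tw(G) ≤ 3.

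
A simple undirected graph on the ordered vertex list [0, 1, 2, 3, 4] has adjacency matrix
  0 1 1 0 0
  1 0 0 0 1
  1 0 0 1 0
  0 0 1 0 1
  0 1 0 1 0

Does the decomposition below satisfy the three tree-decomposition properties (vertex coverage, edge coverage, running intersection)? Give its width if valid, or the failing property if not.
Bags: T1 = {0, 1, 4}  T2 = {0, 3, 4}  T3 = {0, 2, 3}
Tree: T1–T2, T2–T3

Vertex coverage: the bags together contain {0, 1, 2, 3, 4}, the full vertex set. Edge coverage: each edge of G has both endpoints in at least one bag. Running intersection: for every vertex, the bags containing it form a connected subtree. All three properties hold, so this is a valid tree decomposition of width max|bag| − 1 = 2, and hence tw(G) ≤ 2.

Yes; width 2.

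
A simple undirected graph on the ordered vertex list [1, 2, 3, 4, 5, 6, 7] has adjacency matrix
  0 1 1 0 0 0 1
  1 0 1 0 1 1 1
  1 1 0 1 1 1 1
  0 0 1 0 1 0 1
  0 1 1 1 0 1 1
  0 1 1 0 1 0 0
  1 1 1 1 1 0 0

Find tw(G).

A width-3 tree decomposition is:
Bags: B1 = {2, 3, 5, 6}  B2 = {2, 3, 5, 7}  B3 = {1, 2, 3, 7}  B4 = {3, 4, 5, 7}
Tree: B1–B2, B2–B3, B2–B4
Each bag holds 4 vertices, so the decomposition has width 3, which upper-bounds the treewidth. Conversely, {1, 2, 3, 7} is a clique of size 4, and the vertices of any clique must share a bag in every tree decomposition; so some bag has ≥ 4 vertices and tw(G) ≥ 3. Therefore the treewidth is 3.

3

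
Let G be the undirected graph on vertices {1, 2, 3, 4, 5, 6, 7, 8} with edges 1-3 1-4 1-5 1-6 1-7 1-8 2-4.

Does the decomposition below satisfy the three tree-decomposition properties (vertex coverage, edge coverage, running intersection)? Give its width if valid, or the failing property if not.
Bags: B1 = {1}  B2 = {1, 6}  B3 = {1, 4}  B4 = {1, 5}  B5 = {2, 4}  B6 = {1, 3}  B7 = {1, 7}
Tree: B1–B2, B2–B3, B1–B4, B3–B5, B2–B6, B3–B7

No — vertex 8 appears in no bag.

A tree decomposition must satisfy three properties: every vertex lies in some bag; for every edge, both endpoints lie together in some bag; and for every vertex, the bags containing it form a connected subtree. Here vertex 8 appears in no bag, so the decomposition is invalid.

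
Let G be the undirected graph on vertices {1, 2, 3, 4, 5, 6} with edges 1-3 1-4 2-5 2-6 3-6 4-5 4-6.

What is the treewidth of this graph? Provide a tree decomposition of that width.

Every bag has size at most 3, so the width is 3 − 1 = 2 and tw(G) ≤ 2. Since 3–1–4–6–3 is a cycle in G, G is not acyclic. Forests are exactly the graphs of treewidth ≤ 1, so tw(G) ≥ 2. Therefore the treewidth is 2.

Treewidth 2.
One optimal decomposition is:
Bags: B1 = {1, 3, 6}  B2 = {1, 4, 6}  B3 = {2, 4, 6}  B4 = {2, 4, 5}
Tree: B1–B2, B2–B3, B3–B4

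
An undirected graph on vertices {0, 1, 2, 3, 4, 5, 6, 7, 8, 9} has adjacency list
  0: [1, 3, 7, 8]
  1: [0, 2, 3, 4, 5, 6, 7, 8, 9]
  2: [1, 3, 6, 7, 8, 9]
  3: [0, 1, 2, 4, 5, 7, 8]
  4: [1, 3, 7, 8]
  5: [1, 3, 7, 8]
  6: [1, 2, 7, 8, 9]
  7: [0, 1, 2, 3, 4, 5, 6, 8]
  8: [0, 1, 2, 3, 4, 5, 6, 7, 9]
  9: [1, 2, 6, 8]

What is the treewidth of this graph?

4

A width-4 tree decomposition is:
Bags: B1 = {1, 2, 3, 7, 8}  B2 = {1, 3, 4, 7, 8}  B3 = {0, 1, 3, 7, 8}  B4 = {1, 3, 5, 7, 8}  B5 = {1, 2, 6, 7, 8}  B6 = {1, 2, 6, 8, 9}
Tree: B1–B2, B1–B3, B3–B4, B1–B5, B5–B6
The largest bag has 5 vertices, giving width 4; this decomposition certifies tw(G) ≤ 4. Conversely, {1, 2, 6, 8, 9} is a clique of size 5, and the vertices of any clique must share a bag in every tree decomposition; so some bag has ≥ 5 vertices and tw(G) ≥ 4. Therefore the treewidth is 4.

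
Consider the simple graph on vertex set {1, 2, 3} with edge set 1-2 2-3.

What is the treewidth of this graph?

A width-1 tree decomposition is:
Bags: B1 = {2, 3}  B2 = {1, 2}
Tree: B1–B2
Every bag has size at most 2, so the width is 2 − 1 = 1 and tw(G) ≤ 1. G has an edge, so its treewidth is at least 1. Hence tw(G) = 1 exactly.

1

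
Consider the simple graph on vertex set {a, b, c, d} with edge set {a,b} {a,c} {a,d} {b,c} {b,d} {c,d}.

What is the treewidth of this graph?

3

A width-3 tree decomposition is:
Bags: B1 = {a, b, c, d}
Tree: (single bag)
A single bag containing all 4 vertices is trivially a valid decomposition of width 3. For the lower bound, the 4 vertices {a, b, c, d} are pairwise adjacent, and any tree decomposition puts a clique entirely inside one bag — forcing width ≥ 3. The upper and lower bounds meet at 3, so that is the treewidth.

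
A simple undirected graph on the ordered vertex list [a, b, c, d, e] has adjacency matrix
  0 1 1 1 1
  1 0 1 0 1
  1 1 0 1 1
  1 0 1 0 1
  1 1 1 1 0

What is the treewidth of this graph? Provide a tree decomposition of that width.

Treewidth 3.
One optimal decomposition is:
Bags: B1 = {a, b, c, e}  B2 = {a, c, d, e}
Tree: B1–B2

The largest bag has 4 vertices, giving width 3; this decomposition certifies tw(G) ≤ 3. For the lower bound, the 4 vertices {a, c, d, e} are pairwise adjacent, and any tree decomposition puts a clique entirely inside one bag — forcing width ≥ 3. Combining the bounds, tw(G) = 3.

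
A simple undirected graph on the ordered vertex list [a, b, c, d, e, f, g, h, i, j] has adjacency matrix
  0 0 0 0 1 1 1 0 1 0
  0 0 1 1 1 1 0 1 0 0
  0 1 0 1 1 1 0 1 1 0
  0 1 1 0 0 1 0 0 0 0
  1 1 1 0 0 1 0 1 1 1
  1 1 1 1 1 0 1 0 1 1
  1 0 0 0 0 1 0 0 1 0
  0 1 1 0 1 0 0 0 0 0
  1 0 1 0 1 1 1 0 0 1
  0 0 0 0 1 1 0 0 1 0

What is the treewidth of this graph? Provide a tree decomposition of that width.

The largest bag has 4 vertices, giving width 3; this decomposition certifies tw(G) ≤ 3. On the other hand G contains the 4-clique {b, c, e, h}. A clique must lie in a single bag of any decomposition, so no decomposition can have width below 3. The upper and lower bounds meet at 3, so that is the treewidth.

Treewidth 3.
Bags: B1 = {a, e, f, i}  B2 = {c, e, f, i}  B3 = {a, f, g, i}  B4 = {b, c, e, f}  B5 = {b, c, d, f}  B6 = {e, f, i, j}  B7 = {b, c, e, h}
Tree: B1–B2, B1–B3, B2–B4, B4–B5, B1–B6, B4–B7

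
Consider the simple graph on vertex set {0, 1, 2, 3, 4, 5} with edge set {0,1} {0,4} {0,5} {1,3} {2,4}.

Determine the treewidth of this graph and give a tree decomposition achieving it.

Treewidth 1.
One such decomposition:
Bags: B1 = {0, 1}  B2 = {1, 3}  B3 = {0, 4}  B4 = {0, 5}  B5 = {2, 4}
Tree: B1–B2, B1–B3, B3–B4, B3–B5

The largest bag has 2 vertices, giving width 1; this decomposition certifies tw(G) ≤ 1. Any graph with an edge has treewidth ≥ 1, and G has the edge 0–1. Combining the bounds, tw(G) = 1.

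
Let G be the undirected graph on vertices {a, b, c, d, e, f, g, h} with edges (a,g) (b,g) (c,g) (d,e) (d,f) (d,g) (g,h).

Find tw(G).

1

A width-1 tree decomposition is:
Bags: B1 = {d, g}  B2 = {a, g}  B3 = {g, h}  B4 = {c, g}  B5 = {d, e}  B6 = {d, f}  B7 = {b, g}
Tree: B1–B2, B2–B3, B2–B4, B1–B5, B5–B6, B1–B7
Each bag holds 2 vertices, so the decomposition has width 1, which upper-bounds the treewidth. Any graph with an edge has treewidth ≥ 1, and G has the edge g–d. The upper and lower bounds meet at 1, so that is the treewidth.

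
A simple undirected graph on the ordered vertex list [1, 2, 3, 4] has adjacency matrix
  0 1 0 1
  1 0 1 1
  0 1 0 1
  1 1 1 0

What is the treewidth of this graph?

A width-2 tree decomposition is:
Bags: B1 = {2, 3, 4}  B2 = {1, 2, 4}
Tree: B1–B2
Each bag holds 3 vertices, so the decomposition has width 2, which upper-bounds the treewidth. Conversely, {1, 2, 4} is a clique of size 3, and the vertices of any clique must share a bag in every tree decomposition; so some bag has ≥ 3 vertices and tw(G) ≥ 2. Therefore the treewidth is 2.

2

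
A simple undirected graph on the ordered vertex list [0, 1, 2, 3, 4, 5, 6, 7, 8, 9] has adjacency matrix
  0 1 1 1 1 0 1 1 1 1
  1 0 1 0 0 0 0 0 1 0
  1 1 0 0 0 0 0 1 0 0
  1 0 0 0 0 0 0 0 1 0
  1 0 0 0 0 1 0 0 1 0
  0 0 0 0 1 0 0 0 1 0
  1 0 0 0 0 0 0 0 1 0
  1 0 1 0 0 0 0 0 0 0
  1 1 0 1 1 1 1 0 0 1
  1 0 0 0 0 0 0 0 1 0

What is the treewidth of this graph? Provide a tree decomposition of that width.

Every bag has size at most 3, so the width is 3 − 1 = 2 and tw(G) ≤ 2. On the other hand G contains the 3-clique {0, 1, 8}. A clique must lie in a single bag of any decomposition, so no decomposition can have width below 2. Therefore the treewidth is 2.

Treewidth 2.
Bags: B1 = {0, 1, 8}  B2 = {0, 6, 8}  B3 = {0, 4, 8}  B4 = {0, 3, 8}  B5 = {4, 5, 8}  B6 = {0, 1, 2}  B7 = {0, 2, 7}  B8 = {0, 8, 9}
Tree: B1–B2, B2–B3, B2–B4, B3–B5, B1–B6, B6–B7, B4–B8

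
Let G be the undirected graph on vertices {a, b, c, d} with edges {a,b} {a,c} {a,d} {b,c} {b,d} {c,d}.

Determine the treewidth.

A width-3 tree decomposition is:
Bags: B1 = {a, b, c, d}
Tree: (single bag)
A single bag containing all 4 vertices is trivially a valid decomposition of width 3. On the other hand G contains the 4-clique {a, b, c, d}. A clique must lie in a single bag of any decomposition, so no decomposition can have width below 3. The upper and lower bounds meet at 3, so that is the treewidth.

3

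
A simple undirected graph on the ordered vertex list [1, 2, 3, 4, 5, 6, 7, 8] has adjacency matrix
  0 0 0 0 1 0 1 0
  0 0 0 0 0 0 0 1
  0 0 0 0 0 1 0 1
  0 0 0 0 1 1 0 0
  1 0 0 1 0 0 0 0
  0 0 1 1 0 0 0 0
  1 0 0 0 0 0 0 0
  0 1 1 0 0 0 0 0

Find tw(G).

1

A width-1 tree decomposition is:
Bags: B1 = {2, 8}  B2 = {3, 8}  B3 = {3, 6}  B4 = {4, 6}  B5 = {4, 5}  B6 = {1, 5}  B7 = {1, 7}
Tree: B1–B2, B2–B3, B3–B4, B4–B5, B5–B6, B6–B7
Every bag has size at most 2, so the width is 2 − 1 = 1 and tw(G) ≤ 1. Since G has at least one edge (e.g. 2–8), it is not an edgeless graph, so tw(G) ≥ 1. The upper and lower bounds meet at 1, so that is the treewidth.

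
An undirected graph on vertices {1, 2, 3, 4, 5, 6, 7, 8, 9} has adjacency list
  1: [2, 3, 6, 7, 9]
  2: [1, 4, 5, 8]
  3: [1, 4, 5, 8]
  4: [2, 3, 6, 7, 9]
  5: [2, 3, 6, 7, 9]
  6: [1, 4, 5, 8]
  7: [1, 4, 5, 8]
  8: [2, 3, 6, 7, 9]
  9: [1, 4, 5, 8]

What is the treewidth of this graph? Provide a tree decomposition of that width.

Each bag holds 5 vertices, so the decomposition has width 4, which upper-bounds the treewidth. For the lower bound: the 5 vertex sets {5,9}, {1,7}, {4,6}, {8}, {2} are disjoint, each induces a connected subgraph, and every pair is joined by at least one edge of G. Contracting each set to a single vertex therefore yields K_{5} as a minor, and since treewidth is minor-monotone, tw(G) ≥ tw(K_{5}) = 4. Therefore the treewidth is 4.

Treewidth 4.
Bags: B1 = {1, 4, 5, 8, 9}  B2 = {1, 4, 5, 7, 8}  B3 = {1, 4, 5, 6, 8}  B4 = {1, 2, 4, 5, 8}  B5 = {1, 3, 4, 5, 8}
Tree: B1–B2, B2–B3, B3–B4, B4–B5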